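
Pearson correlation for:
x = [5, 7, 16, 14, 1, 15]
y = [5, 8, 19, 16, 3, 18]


n=6, Σx=58, Σy=69, Σxy=882, Σx²=752, Σy²=1039
r = (6×882 - 58×69)/√((6×752 - 58²)(6×1039 - 69²))
= 1290/√(1148×1473) = 1290/√1691004 ≈ 1290/1300.3861 ≈ 0.9920

r ≈ 0.9920


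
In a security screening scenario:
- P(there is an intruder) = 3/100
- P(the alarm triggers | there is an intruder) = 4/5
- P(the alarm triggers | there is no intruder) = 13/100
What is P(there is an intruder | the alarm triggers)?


Using Bayes' theorem:
P(A|B) = P(B|A)·P(A) / P(B)

P(the alarm triggers) = 4/5 × 3/100 + 13/100 × 97/100
= 3/125 + 1261/10000 = 1501/10000

P(there is an intruder|the alarm triggers) = (3/125) / (1501/10000) = 240/1501

P(there is an intruder|the alarm triggers) = 240/1501 ≈ 15.99%


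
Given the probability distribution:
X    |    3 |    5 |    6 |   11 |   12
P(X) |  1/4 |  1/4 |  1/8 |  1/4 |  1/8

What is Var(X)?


E[X] = 7
E[X²] = 245/4
Var(X) = E[X²] - (E[X])² = 245/4 - 49 = 49/4

Var(X) = 49/4 ≈ 12.2500


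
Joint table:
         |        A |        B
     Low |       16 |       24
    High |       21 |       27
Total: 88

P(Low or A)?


P(Low∨A) = P(Low) + P(A) - P(Low∧A)
= (40 + 37 - 16)/88 = 61/88

P = 61/88 ≈ 69.32%


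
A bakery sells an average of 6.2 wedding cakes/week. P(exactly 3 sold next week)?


Poisson(λ=6.2): P(X=3) = e^(-λ)×λ^k/k!
= e^(-6.2) × 6.2^3 / 3!
≈ 0.002029430636 × 238.328 / 6 ≈ 0.080612

P(X=3) ≈ 0.080612 ≈ 8.06%


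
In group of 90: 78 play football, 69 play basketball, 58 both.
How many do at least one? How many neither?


|A∪B| = 78+69-58 = 89
Neither = 90-89 = 1

At least one: 89; Neither: 1


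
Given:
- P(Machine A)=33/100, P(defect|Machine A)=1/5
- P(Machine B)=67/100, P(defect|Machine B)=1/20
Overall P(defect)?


P(B) = Σ P(B|Aᵢ)×P(Aᵢ)
  1/5×33/100 = 33/500
  1/20×67/100 = 67/2000
Sum = 199/2000

P(defect) = 199/2000 ≈ 9.95%


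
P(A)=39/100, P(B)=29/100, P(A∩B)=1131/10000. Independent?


P(A)×P(B) = 1131/10000
P(A∩B) = 1131/10000
Equal ✓ → Independent

Yes, independent


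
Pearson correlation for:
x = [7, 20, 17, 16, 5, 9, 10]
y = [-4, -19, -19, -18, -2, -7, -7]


n=7, Σx=84, Σy=-76, Σxy=-1162, Σx²=1200, Σy²=1164
r = (7×(-1162) - 84×(-76))/√((7×1200 - 84²)(7×1164 - (-76)²))
= -1750/√(1344×2372) = -1750/√3187968 ≈ -1750/1785.4882 ≈ -0.9801

r ≈ -0.9801


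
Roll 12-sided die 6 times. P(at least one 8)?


P(no 8)^6 = (11/12)^6 = 1771561/2985984
P(≥1) = 1 - 1771561/2985984 = 1214423/2985984

P = 1214423/2985984 ≈ 40.67%


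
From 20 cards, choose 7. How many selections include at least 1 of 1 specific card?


Complement: C(20,7) - C(19,7) = 77520 - 50388 = 27132

27132


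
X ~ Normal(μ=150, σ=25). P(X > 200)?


z = (200-150)/25 = 2.0
P(X > 200) = 1 - P(Z ≤ 2.0) = 1 - 0.9772 = 0.0228

P(X > 200) ≈ 0.0228


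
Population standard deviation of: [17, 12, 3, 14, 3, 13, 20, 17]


Mean = 99/8
  (17-99/8)²=1369/64
  (12-99/8)²=9/64
  (3-99/8)²=5625/64
  (14-99/8)²=169/64
  (3-99/8)²=5625/64
  (13-99/8)²=25/64
  (20-99/8)²=3721/64
  (17-99/8)²=1369/64
Σ(x-μ)² = 2239/8
σ² = (2239/8)/8 = 2239/64

σ = √(2239/64) ≈ 5.9148


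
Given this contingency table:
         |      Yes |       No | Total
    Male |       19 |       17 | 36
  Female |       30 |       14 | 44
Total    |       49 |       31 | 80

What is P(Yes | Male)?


P(Yes | Male) = 19/(19+17) = 19/36

P(Yes|Male) = 19/36 ≈ 52.78%


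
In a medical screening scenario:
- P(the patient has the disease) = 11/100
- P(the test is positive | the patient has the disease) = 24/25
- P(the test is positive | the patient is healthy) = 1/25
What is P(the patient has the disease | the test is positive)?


Using Bayes' theorem:
P(A|B) = P(B|A)·P(A) / P(B)

P(the test is positive) = 24/25 × 11/100 + 1/25 × 89/100
= 66/625 + 89/2500 = 353/2500

P(the patient has the disease|the test is positive) = (66/625) / (353/2500) = 264/353

P(the patient has the disease|the test is positive) = 264/353 ≈ 74.79%


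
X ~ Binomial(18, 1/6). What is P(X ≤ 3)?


P(X ≤ 3) = Σ P(X=i) for i=0..3
P(X=0) = 3814697265625/101559956668416
P(X=1) = 762939453125/5642219814912
P(X=2) = 2593994140625/11284439629824
P(X=3) = 518798828125/2115832430592
Sum = 16448974609375/25389989167104

P(X ≤ 3) = 16448974609375/25389989167104 ≈ 64.79%


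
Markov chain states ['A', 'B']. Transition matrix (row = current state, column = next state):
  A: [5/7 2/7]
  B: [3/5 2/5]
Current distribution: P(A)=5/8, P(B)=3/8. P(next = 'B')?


P(next=B) = Σᵢ P(now=i)×P(i→B)
= 5/8×2/7 + 3/8×2/5
= 5/28 + 3/20 = 23/70

P = 23/70 ≈ 0.3286


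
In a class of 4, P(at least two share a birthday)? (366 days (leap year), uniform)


P(all different) = Π(366-i)/366 for i=0..3
= 0.983689
P(match) = 1 - 0.983689 = 0.016311

P ≈ 0.0163 ≈ 1.63%


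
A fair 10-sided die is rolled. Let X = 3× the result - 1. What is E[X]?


E[die] = (1+10)/2 = 11/2
E[X] = 3×11/2 - 1 = 31/2

E[X] = 31/2


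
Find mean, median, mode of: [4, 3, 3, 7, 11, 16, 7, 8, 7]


Sorted: [3, 3, 4, 7, 7, 7, 8, 11, 16]
Mean = 66/9 = 22/3
Median = 7
Freq: {4: 1, 3: 2, 7: 3, 11: 1, 16: 1, 8: 1}
Mode: [7]

Mean=22/3, Median=7, Mode=7


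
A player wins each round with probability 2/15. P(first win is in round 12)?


Geometric: P(X=12) = (1-p)^(k-1)×p = (13/15)^11×2/15 = 3584320788074/129746337890625

P(X=12) = 3584320788074/129746337890625 ≈ 2.76%


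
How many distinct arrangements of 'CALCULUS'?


Letters: 8, freq: {'C': 2, 'A': 1, 'L': 2, 'U': 2, 'S': 1}
8!/(2!×1!×2!×2!×1!) = 40320/8 = 5040

5040


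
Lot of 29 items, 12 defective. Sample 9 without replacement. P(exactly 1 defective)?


Hypergeometric: C(12,1)×C(17,8)/C(29,9)
= 12×24310/10015005 = 136/4669

P(X=1) = 136/4669 ≈ 2.91%


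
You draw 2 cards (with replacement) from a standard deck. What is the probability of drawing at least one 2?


P(not a 2) = 48/52 = 12/13
P(none in 2 draws) = (12/13)^2 = 144/169
P(≥1 2) = 1 - 144/169 = 25/169

P = 25/169 ≈ 14.79%


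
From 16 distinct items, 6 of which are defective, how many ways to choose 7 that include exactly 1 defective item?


Choose 1 of the 6 defective items and 6 of the other 10 items:
C(6,1)×C(10,6) = 6×210 = 1260

1260


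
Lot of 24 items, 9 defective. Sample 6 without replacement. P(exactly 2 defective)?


Hypergeometric: C(9,2)×C(15,4)/C(24,6)
= 36×1365/134596 = 1755/4807

P(X=2) = 1755/4807 ≈ 36.51%


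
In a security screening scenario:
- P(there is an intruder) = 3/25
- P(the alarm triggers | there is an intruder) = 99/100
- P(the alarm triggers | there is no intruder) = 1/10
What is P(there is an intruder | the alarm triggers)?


Using Bayes' theorem:
P(A|B) = P(B|A)·P(A) / P(B)

P(the alarm triggers) = 99/100 × 3/25 + 1/10 × 22/25
= 297/2500 + 11/125 = 517/2500

P(there is an intruder|the alarm triggers) = (297/2500) / (517/2500) = 27/47

P(there is an intruder|the alarm triggers) = 27/47 ≈ 57.45%


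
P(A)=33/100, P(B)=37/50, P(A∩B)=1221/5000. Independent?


P(A)×P(B) = 1221/5000
P(A∩B) = 1221/5000
Equal ✓ → Independent

Yes, independent


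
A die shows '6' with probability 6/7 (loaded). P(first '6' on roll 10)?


Geometric: P(X=10) = (1-p)^(k-1)×p = (1/7)^9×6/7 = 6/282475249

P(X=10) = 6/282475249 ≈ 0.00%


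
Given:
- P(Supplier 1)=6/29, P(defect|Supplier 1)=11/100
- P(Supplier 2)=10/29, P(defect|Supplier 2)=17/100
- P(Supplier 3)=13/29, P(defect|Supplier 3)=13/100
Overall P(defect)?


P(B) = Σ P(B|Aᵢ)×P(Aᵢ)
  11/100×6/29 = 33/1450
  17/100×10/29 = 17/290
  13/100×13/29 = 169/2900
Sum = 81/580

P(defect) = 81/580 ≈ 13.97%


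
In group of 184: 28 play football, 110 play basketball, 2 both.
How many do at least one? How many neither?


|A∪B| = 28+110-2 = 136
Neither = 184-136 = 48

At least one: 136; Neither: 48


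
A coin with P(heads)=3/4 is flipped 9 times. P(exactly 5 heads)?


Binomial: P(X=5) = C(9,5)×p^5×(1-p)^4
= 126 × 243/1024 × 1/256 = 15309/131072

P(X=5) = 15309/131072 ≈ 11.68%


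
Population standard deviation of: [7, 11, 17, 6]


Mean = 41/4
  (7-41/4)²=169/16
  (11-41/4)²=9/16
  (17-41/4)²=729/16
  (6-41/4)²=289/16
Σ(x-μ)² = 299/4
σ² = (299/4)/4 = 299/16

σ = √(299/16) ≈ 4.3229


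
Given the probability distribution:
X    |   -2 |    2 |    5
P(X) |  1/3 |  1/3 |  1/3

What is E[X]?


E[X] = Σ x·P(X=x)
= (-2)×(1/3) + (2)×(1/3) + (5)×(1/3)
= 5/3

E[X] = 5/3


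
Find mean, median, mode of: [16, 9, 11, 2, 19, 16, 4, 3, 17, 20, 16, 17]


Sorted: [2, 3, 4, 9, 11, 16, 16, 16, 17, 17, 19, 20]
Mean = 150/12 = 25/2
Median = 16
Freq: {16: 3, 9: 1, 11: 1, 2: 1, 19: 1, 4: 1, 3: 1, 17: 2, 20: 1}
Mode: [16]

Mean=25/2, Median=16, Mode=16


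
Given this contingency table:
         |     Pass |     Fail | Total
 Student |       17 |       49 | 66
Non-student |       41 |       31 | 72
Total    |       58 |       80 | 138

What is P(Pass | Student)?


P(Pass | Student) = 17/(17+49) = 17/66

P(Pass|Student) = 17/66 ≈ 25.76%


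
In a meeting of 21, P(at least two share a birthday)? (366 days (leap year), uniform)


P(all different) = Π(366-i)/366 for i=0..20
= 0.557221
P(match) = 1 - 0.557221 = 0.442779

P ≈ 0.4428 ≈ 44.28%


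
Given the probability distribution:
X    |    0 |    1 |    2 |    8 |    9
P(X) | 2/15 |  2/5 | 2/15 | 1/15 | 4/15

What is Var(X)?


E[X] = 18/5
E[X²] = 134/5
Var(X) = E[X²] - (E[X])² = 134/5 - 324/25 = 346/25

Var(X) = 346/25 ≈ 13.8400


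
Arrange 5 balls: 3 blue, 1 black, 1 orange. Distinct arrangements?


5!/(3!×1!×1!) = 20

20


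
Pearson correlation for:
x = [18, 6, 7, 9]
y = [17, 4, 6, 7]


n=4, Σx=40, Σy=34, Σxy=435, Σx²=490, Σy²=390
r = (4×435 - 40×34)/√((4×490 - 40²)(4×390 - 34²))
= 380/√(360×404) = 380/√145440 ≈ 380/381.3660 ≈ 0.9964

r ≈ 0.9964


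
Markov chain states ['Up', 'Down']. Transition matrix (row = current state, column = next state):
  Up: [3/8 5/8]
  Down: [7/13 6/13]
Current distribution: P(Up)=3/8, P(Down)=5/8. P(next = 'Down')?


P(next=Down) = Σᵢ P(now=i)×P(i→Down)
= 3/8×5/8 + 5/8×6/13
= 15/64 + 15/52 = 435/832

P = 435/832 ≈ 0.5228


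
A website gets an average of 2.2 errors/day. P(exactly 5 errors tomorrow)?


Poisson(λ=2.2): P(X=5) = e^(-λ)×λ^k/k!
= e^(-2.2) × 2.2^5 / 5!
≈ 0.1108031584 × 51.53632 / 120 ≈ 0.047587

P(X=5) ≈ 0.047587 ≈ 4.76%


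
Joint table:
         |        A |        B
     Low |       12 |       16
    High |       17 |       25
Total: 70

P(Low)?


P(Low) = (12+16)/70 = 28/70 = 2/5

P(Low) = 2/5 ≈ 40.00%


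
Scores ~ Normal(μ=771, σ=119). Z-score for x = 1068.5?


z = (x - μ)/σ = (1068.5 - 771)/119 = 2.5

z = 2.5


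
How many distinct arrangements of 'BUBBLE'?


Letters: 6, freq: {'B': 3, 'U': 1, 'L': 1, 'E': 1}
6!/(3!×1!×1!×1!) = 720/6 = 120

120


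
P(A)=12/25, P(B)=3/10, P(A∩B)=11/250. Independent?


P(A)×P(B) = 18/125
P(A∩B) = 11/250
Not equal → NOT independent

No, not independent


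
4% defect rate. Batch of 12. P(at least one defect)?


P(all good) = (24/25)^12 = 36520347436056576/59604644775390625
P(≥1 defect) = 23084297339334049/59604644775390625

P = 23084297339334049/59604644775390625 ≈ 38.73%


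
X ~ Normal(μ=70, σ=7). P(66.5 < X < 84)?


z₁=(66.5-70)/7=-0.5, z₂=(84-70)/7=2.0
P = Φ(2.0) - Φ(-0.5) = 0.977250 - 0.308538 = 0.668712 ≈ 0.6687

P(66.5 < X < 84) ≈ 0.6687


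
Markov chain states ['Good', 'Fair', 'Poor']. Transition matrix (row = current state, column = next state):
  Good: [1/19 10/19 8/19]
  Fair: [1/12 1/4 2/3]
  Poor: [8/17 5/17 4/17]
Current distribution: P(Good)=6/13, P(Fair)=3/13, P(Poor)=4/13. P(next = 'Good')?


P(next=Good) = Σᵢ P(now=i)×P(i→Good)
= 6/13×1/19 + 3/13×1/12 + 4/13×8/17
= 6/247 + 1/52 + 32/221 = 3163/16796

P = 3163/16796 ≈ 0.1883


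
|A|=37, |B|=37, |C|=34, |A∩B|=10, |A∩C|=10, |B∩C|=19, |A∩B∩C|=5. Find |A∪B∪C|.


|A∪B∪C| = 37+37+34-10-10-19+5 = 74

|A∪B∪C| = 74


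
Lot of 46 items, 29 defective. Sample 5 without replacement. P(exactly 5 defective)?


Hypergeometric: C(29,5)×C(17,0)/C(46,5)
= 118755×1/1370754 = 1885/21758

P(X=5) = 1885/21758 ≈ 8.66%


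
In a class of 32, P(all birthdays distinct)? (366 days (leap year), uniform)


P(all different) = Π(366-i)/366 for i=0..31
= (366/366)×(365/366)×...×(335/366)
= 0.247626

P ≈ 0.2476 ≈ 24.76%


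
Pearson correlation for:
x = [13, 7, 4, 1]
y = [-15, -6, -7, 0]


n=4, Σx=25, Σy=-28, Σxy=-265, Σx²=235, Σy²=310
r = (4×(-265) - 25×(-28))/√((4×235 - 25²)(4×310 - (-28)²))
= -360/√(315×456) = -360/√143640 ≈ -360/378.9987 ≈ -0.9499

r ≈ -0.9499


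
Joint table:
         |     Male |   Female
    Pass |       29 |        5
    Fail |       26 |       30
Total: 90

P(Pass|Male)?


P(Pass|Male) = 29/(29+26) = 29/55

P = 29/55 ≈ 52.73%


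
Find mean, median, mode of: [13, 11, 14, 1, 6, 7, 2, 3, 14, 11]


Sorted: [1, 2, 3, 6, 7, 11, 11, 13, 14, 14]
Mean = 82/10 = 41/5
Median = 9
Freq: {13: 1, 11: 2, 14: 2, 1: 1, 6: 1, 7: 1, 2: 1, 3: 1}
Mode: [11, 14]

Mean=41/5, Median=9, Mode=[11, 14]


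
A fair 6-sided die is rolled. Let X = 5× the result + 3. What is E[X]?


E[die] = (1+6)/2 = 7/2
E[X] = 5×7/2 + 3 = 41/2

E[X] = 41/2


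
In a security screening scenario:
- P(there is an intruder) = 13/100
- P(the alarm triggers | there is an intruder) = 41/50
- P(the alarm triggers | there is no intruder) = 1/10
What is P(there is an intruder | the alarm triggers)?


Using Bayes' theorem:
P(A|B) = P(B|A)·P(A) / P(B)

P(the alarm triggers) = 41/50 × 13/100 + 1/10 × 87/100
= 533/5000 + 87/1000 = 121/625

P(there is an intruder|the alarm triggers) = (533/5000) / (121/625) = 533/968

P(there is an intruder|the alarm triggers) = 533/968 ≈ 55.06%


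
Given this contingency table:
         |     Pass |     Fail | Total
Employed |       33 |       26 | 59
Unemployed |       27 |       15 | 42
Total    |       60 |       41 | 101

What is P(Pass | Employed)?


P(Pass | Employed) = 33/(33+26) = 33/59

P(Pass|Employed) = 33/59 ≈ 55.93%


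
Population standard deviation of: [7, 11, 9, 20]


Mean = 47/4
  (7-47/4)²=361/16
  (11-47/4)²=9/16
  (9-47/4)²=121/16
  (20-47/4)²=1089/16
Σ(x-μ)² = 395/4
σ² = (395/4)/4 = 395/16

σ = √(395/16) ≈ 4.9687


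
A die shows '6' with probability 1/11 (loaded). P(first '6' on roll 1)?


Geometric: P(X=1) = (1-p)^(k-1)×p = (10/11)^0×1/11 = 1/11

P(X=1) = 1/11 ≈ 9.09%


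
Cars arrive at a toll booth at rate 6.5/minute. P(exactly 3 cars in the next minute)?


Poisson(λ=6.5): P(X=3) = e^(-λ)×λ^k/k!
= e^(-6.5) × 6.5^3 / 3!
≈ 0.001503439193 × 274.625 / 6 ≈ 0.068814

P(X=3) ≈ 0.068814 ≈ 6.88%


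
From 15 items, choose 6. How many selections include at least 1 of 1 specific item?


Complement: C(15,6) - C(14,6) = 5005 - 3003 = 2002

2002


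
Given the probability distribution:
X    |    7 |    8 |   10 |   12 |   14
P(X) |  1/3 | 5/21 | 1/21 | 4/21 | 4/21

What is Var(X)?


E[X] = 29/3
E[X²] = 2123/21
Var(X) = E[X²] - (E[X])² = 2123/21 - 841/9 = 482/63

Var(X) = 482/63 ≈ 7.6508


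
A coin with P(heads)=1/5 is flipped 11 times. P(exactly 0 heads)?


Binomial: P(X=0) = C(11,0)×p^0×(1-p)^11
= 1 × 1 × 4194304/48828125 = 4194304/48828125

P(X=0) = 4194304/48828125 ≈ 8.59%


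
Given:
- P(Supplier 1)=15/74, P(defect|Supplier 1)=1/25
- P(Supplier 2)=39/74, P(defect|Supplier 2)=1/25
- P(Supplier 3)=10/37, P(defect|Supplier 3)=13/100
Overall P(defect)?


P(B) = Σ P(B|Aᵢ)×P(Aᵢ)
  1/25×15/74 = 3/370
  1/25×39/74 = 39/1850
  13/100×10/37 = 13/370
Sum = 119/1850

P(defect) = 119/1850 ≈ 6.43%


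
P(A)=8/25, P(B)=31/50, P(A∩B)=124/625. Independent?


P(A)×P(B) = 124/625
P(A∩B) = 124/625
Equal ✓ → Independent

Yes, independent


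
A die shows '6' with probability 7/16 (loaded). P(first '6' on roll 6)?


Geometric: P(X=6) = (1-p)^(k-1)×p = (9/16)^5×7/16 = 413343/16777216

P(X=6) = 413343/16777216 ≈ 2.46%


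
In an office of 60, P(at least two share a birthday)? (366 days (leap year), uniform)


P(all different) = Π(366-i)/366 for i=0..59
= 0.005966
P(match) = 1 - 0.005966 = 0.994034

P ≈ 0.9940 ≈ 99.40%


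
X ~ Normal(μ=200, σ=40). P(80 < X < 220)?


z₁=(80-200)/40=-3.0, z₂=(220-200)/40=0.5
P = Φ(0.5) - Φ(-3.0) = 0.691462 - 0.001350 = 0.690112 ≈ 0.6901

P(80 < X < 220) ≈ 0.6901


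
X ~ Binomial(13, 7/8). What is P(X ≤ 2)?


P(X ≤ 2) = Σ P(X=i) for i=0..2
P(X=0) = 1/549755813888
P(X=1) = 91/549755813888
P(X=2) = 1911/274877906944
Sum = 1957/274877906944

P(X ≤ 2) = 1957/274877906944 ≈ 0.00%


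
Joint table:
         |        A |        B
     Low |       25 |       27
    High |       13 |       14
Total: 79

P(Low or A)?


P(Low∨A) = P(Low) + P(A) - P(Low∧A)
= (52 + 38 - 25)/79 = 65/79

P = 65/79 ≈ 82.28%


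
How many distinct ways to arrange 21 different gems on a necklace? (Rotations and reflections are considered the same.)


Free circular arrangements: rotations and reflections both identified.
(n-1)!/2 = 20!/2 = 2432902008176640000/2 = 1216451004088320000

1216451004088320000


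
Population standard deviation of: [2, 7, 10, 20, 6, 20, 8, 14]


Mean = 87/8
  (2-87/8)²=5041/64
  (7-87/8)²=961/64
  (10-87/8)²=49/64
  (20-87/8)²=5329/64
  (6-87/8)²=1521/64
  (20-87/8)²=5329/64
  (8-87/8)²=529/64
  (14-87/8)²=625/64
Σ(x-μ)² = 2423/8
σ² = (2423/8)/8 = 2423/64

σ = √(2423/64) ≈ 6.1530


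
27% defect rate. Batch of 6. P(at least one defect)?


P(all good) = (73/100)^6 = 151334226289/1000000000000
P(≥1 defect) = 848665773711/1000000000000

P = 848665773711/1000000000000 ≈ 84.87%


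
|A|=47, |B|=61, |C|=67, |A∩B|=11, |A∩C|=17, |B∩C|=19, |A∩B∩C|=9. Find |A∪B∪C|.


|A∪B∪C| = 47+61+67-11-17-19+9 = 137

|A∪B∪C| = 137


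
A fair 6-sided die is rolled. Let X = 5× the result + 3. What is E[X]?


E[die] = (1+6)/2 = 7/2
E[X] = 5×7/2 + 3 = 41/2

E[X] = 41/2


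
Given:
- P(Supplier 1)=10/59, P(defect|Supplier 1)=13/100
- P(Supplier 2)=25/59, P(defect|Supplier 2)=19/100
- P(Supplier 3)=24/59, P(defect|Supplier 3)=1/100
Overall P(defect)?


P(B) = Σ P(B|Aᵢ)×P(Aᵢ)
  13/100×10/59 = 13/590
  19/100×25/59 = 19/236
  1/100×24/59 = 6/1475
Sum = 629/5900

P(defect) = 629/5900 ≈ 10.66%


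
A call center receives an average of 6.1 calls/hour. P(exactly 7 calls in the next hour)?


Poisson(λ=6.1): P(X=7) = e^(-λ)×λ^k/k!
= e^(-6.1) × 6.1^7 / 7!
≈ 0.002242867719 × 314274.283602 / 5040 ≈ 0.139856

P(X=7) ≈ 0.139856 ≈ 13.99%


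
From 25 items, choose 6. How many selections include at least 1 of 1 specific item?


Complement: C(25,6) - C(24,6) = 177100 - 134596 = 42504

42504


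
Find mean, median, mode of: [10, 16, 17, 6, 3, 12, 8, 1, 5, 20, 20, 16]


Sorted: [1, 3, 5, 6, 8, 10, 12, 16, 16, 17, 20, 20]
Mean = 134/12 = 67/6
Median = 11
Freq: {10: 1, 16: 2, 17: 1, 6: 1, 3: 1, 12: 1, 8: 1, 1: 1, 5: 1, 20: 2}
Mode: [16, 20]

Mean=67/6, Median=11, Mode=[16, 20]


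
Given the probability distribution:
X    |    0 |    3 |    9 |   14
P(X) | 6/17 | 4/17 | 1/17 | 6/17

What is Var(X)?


E[X] = 105/17
E[X²] = 1293/17
Var(X) = E[X²] - (E[X])² = 1293/17 - 11025/289 = 10956/289

Var(X) = 10956/289 ≈ 37.9100


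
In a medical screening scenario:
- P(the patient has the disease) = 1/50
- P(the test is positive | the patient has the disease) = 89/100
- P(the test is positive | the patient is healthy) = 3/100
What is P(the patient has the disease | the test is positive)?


Using Bayes' theorem:
P(A|B) = P(B|A)·P(A) / P(B)

P(the test is positive) = 89/100 × 1/50 + 3/100 × 49/50
= 89/5000 + 147/5000 = 59/1250

P(the patient has the disease|the test is positive) = (89/5000) / (59/1250) = 89/236

P(the patient has the disease|the test is positive) = 89/236 ≈ 37.71%


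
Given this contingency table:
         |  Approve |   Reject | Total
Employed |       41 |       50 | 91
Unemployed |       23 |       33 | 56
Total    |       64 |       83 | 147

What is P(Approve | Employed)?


P(Approve | Employed) = 41/(41+50) = 41/91

P(Approve|Employed) = 41/91 ≈ 45.05%


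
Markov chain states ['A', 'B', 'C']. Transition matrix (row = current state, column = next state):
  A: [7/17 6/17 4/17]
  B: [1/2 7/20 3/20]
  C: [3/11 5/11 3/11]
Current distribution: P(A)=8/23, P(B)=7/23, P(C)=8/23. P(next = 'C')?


P(next=C) = Σᵢ P(now=i)×P(i→C)
= 8/23×4/17 + 7/23×3/20 + 8/23×3/11
= 32/391 + 21/460 + 24/253 = 19127/86020

P = 19127/86020 ≈ 0.2224


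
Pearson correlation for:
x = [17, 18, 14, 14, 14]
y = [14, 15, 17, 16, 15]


n=5, Σx=77, Σy=77, Σxy=1180, Σx²=1201, Σy²=1191
r = (5×1180 - 77×77)/√((5×1201 - 77²)(5×1191 - 77²))
= -29/√(76×26) = -29/√1976 ≈ -29/44.4522 ≈ -0.6524

r ≈ -0.6524


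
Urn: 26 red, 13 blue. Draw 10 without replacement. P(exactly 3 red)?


Hypergeometric: C(26,3)×C(13,7)/C(39,10)
= 2600×1716/635745396 = 2600/370481

P(X=3) = 2600/370481 ≈ 0.70%


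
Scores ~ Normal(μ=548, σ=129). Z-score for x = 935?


z = (x - μ)/σ = (935 - 548)/129 = 3.0

z = 3.0


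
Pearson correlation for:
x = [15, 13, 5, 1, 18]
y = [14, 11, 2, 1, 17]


n=5, Σx=52, Σy=45, Σxy=670, Σx²=744, Σy²=611
r = (5×670 - 52×45)/√((5×744 - 52²)(5×611 - 45²))
= 1010/√(1016×1030) = 1010/√1046480 ≈ 1010/1022.9761 ≈ 0.9873

r ≈ 0.9873


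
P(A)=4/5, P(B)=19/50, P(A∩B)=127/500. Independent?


P(A)×P(B) = 38/125
P(A∩B) = 127/500
Not equal → NOT independent

No, not independent


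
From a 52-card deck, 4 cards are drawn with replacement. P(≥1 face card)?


P(not a face card) = 40/52 = 10/13
P(none in 4 draws) = (10/13)^4 = 10000/28561
P(≥1 face card) = 1 - 10000/28561 = 18561/28561

P = 18561/28561 ≈ 64.99%


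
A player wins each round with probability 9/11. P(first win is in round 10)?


Geometric: P(X=10) = (1-p)^(k-1)×p = (2/11)^9×9/11 = 4608/25937424601

P(X=10) = 4608/25937424601 ≈ 0.00%


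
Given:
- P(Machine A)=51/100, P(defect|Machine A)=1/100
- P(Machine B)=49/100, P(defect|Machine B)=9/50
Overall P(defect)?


P(B) = Σ P(B|Aᵢ)×P(Aᵢ)
  1/100×51/100 = 51/10000
  9/50×49/100 = 441/5000
Sum = 933/10000

P(defect) = 933/10000 ≈ 9.33%


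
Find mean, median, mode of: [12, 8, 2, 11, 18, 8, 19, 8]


Sorted: [2, 8, 8, 8, 11, 12, 18, 19]
Mean = 86/8 = 43/4
Median = 19/2
Freq: {12: 1, 8: 3, 2: 1, 11: 1, 18: 1, 19: 1}
Mode: [8]

Mean=43/4, Median=19/2, Mode=8


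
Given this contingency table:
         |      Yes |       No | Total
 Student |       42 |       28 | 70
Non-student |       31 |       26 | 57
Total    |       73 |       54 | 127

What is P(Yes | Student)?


P(Yes | Student) = 42/(42+28) = 42/70 = 3/5

P(Yes|Student) = 3/5 ≈ 60.00%


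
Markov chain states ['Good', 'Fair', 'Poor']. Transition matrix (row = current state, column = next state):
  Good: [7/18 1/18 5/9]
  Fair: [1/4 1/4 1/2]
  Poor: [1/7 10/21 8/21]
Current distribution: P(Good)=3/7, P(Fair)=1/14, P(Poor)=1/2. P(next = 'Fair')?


P(next=Fair) = Σᵢ P(now=i)×P(i→Fair)
= 3/7×1/18 + 1/14×1/4 + 1/2×10/21
= 1/42 + 1/56 + 5/21 = 47/168

P = 47/168 ≈ 0.2798


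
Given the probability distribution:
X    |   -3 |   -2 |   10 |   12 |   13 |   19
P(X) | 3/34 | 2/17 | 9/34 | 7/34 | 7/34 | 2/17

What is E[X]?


E[X] = Σ x·P(X=x)
= (-3)×(3/34) + (-2)×(2/17) + (10)×(9/34) + (12)×(7/34) + (13)×(7/34) + (19)×(2/17)
= 162/17

E[X] = 162/17


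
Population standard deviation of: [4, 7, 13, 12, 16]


Mean = 52/5
  (4-52/5)²=1024/25
  (7-52/5)²=289/25
  (13-52/5)²=169/25
  (12-52/5)²=64/25
  (16-52/5)²=784/25
Σ(x-μ)² = 466/5
σ² = (466/5)/5 = 466/25

σ = √(466/25) ≈ 4.3174


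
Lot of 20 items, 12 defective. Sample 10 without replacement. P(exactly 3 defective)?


Hypergeometric: C(12,3)×C(8,7)/C(20,10)
= 220×8/184756 = 40/4199

P(X=3) = 40/4199 ≈ 0.95%


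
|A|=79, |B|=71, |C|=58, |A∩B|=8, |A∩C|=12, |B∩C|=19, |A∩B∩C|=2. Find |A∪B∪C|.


|A∪B∪C| = 79+71+58-8-12-19+2 = 171

|A∪B∪C| = 171


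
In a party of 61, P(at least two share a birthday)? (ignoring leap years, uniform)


P(all different) = Π(365-i)/365 for i=0..60
= 0.004911
P(match) = 1 - 0.004911 = 0.995089

P ≈ 0.9951 ≈ 99.51%


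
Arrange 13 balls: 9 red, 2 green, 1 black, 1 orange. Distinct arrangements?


13!/(9!×2!×1!×1!) = 8580

8580


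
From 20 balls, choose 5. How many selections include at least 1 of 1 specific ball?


Complement: C(20,5) - C(19,5) = 15504 - 11628 = 3876

3876


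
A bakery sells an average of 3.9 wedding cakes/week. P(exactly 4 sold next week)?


Poisson(λ=3.9): P(X=4) = e^(-λ)×λ^k/k!
= e^(-3.9) × 3.9^4 / 4!
≈ 0.02024191145 × 231.3441 / 24 ≈ 0.195119

P(X=4) ≈ 0.195119 ≈ 19.51%


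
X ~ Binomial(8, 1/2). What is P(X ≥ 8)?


P(X ≥ 8) = Σ P(X=i) for i=8..8
P(X=8) = 1/256
Sum = 1/256

P(X ≥ 8) = 1/256 ≈ 0.39%


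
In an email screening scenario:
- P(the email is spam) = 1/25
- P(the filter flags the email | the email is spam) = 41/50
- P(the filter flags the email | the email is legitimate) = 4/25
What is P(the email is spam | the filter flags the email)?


Using Bayes' theorem:
P(A|B) = P(B|A)·P(A) / P(B)

P(the filter flags the email) = 41/50 × 1/25 + 4/25 × 24/25
= 41/1250 + 96/625 = 233/1250

P(the email is spam|the filter flags the email) = (41/1250) / (233/1250) = 41/233

P(the email is spam|the filter flags the email) = 41/233 ≈ 17.60%


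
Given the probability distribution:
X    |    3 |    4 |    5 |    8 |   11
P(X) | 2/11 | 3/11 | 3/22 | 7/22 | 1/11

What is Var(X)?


E[X] = 129/22
E[X²] = 897/22
Var(X) = E[X²] - (E[X])² = 897/22 - 16641/484 = 3093/484

Var(X) = 3093/484 ≈ 6.3905


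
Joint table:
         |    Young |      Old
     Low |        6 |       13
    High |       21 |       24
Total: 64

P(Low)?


P(Low) = (6+13)/64 = 19/64

P(Low) = 19/64 ≈ 29.69%


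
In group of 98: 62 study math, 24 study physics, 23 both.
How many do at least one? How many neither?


|A∪B| = 62+24-23 = 63
Neither = 98-63 = 35

At least one: 63; Neither: 35


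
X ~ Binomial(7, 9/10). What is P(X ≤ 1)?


P(X ≤ 1) = Σ P(X=i) for i=0..1
P(X=0) = 1/10000000
P(X=1) = 63/10000000
Sum = 1/156250

P(X ≤ 1) = 1/156250 ≈ 0.00%


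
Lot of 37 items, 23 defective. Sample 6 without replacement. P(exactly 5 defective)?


Hypergeometric: C(23,5)×C(14,1)/C(37,6)
= 33649×14/2324784 = 3059/15096

P(X=5) = 3059/15096 ≈ 20.26%


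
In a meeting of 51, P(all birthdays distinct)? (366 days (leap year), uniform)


P(all different) = Π(366-i)/366 for i=0..50
= (366/366)×(365/366)×...×(316/366)
= 0.025839

P ≈ 0.0258 ≈ 2.58%


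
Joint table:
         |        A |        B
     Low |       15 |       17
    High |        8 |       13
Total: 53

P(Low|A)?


P(Low|A) = 15/(15+8) = 15/23

P = 15/23 ≈ 65.22%


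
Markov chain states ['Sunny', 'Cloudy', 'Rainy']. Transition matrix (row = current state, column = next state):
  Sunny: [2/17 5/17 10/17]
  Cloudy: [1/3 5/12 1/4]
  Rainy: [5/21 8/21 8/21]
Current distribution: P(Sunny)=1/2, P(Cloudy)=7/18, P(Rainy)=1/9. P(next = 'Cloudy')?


P(next=Cloudy) = Σᵢ P(now=i)×P(i→Cloudy)
= 1/2×5/17 + 7/18×5/12 + 1/9×8/21
= 5/34 + 35/216 + 8/189 = 3011/8568

P = 3011/8568 ≈ 0.3514


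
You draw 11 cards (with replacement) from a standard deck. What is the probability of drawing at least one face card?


P(not a face card) = 40/52 = 10/13
P(none in 11 draws) = (10/13)^11 = 100000000000/1792160394037
P(≥1 face card) = 1 - 100000000000/1792160394037 = 1692160394037/1792160394037

P = 1692160394037/1792160394037 ≈ 94.42%


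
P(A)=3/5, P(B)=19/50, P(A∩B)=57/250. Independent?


P(A)×P(B) = 57/250
P(A∩B) = 57/250
Equal ✓ → Independent

Yes, independent


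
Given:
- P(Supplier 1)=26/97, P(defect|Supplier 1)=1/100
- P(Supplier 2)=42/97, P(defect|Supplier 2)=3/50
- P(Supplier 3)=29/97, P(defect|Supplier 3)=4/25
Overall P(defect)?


P(B) = Σ P(B|Aᵢ)×P(Aᵢ)
  1/100×26/97 = 13/4850
  3/50×42/97 = 63/2425
  4/25×29/97 = 116/2425
Sum = 371/4850

P(defect) = 371/4850 ≈ 7.65%


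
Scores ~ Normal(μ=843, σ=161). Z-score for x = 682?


z = (x - μ)/σ = (682 - 843)/161 = -1.0

z = -1.0


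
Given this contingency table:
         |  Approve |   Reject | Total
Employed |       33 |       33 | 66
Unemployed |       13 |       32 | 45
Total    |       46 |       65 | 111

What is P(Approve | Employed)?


P(Approve | Employed) = 33/(33+33) = 33/66 = 1/2

P(Approve|Employed) = 1/2 ≈ 50.00%


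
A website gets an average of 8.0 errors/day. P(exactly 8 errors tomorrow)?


Poisson(λ=8.0): P(X=8) = e^(-λ)×λ^k/k!
= e^(-8.0) × 8.0^8 / 8!
≈ 0.0003354626279 × 16777216 / 40320 ≈ 0.139587

P(X=8) ≈ 0.139587 ≈ 13.96%


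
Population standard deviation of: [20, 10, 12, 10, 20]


Mean = 72/5
  (20-72/5)²=784/25
  (10-72/5)²=484/25
  (12-72/5)²=144/25
  (10-72/5)²=484/25
  (20-72/5)²=784/25
Σ(x-μ)² = 536/5
σ² = (536/5)/5 = 536/25

σ = √(536/25) ≈ 4.6303


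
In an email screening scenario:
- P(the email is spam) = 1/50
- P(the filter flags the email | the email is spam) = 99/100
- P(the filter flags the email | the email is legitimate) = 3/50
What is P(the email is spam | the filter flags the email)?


Using Bayes' theorem:
P(A|B) = P(B|A)·P(A) / P(B)

P(the filter flags the email) = 99/100 × 1/50 + 3/50 × 49/50
= 99/5000 + 147/2500 = 393/5000

P(the email is spam|the filter flags the email) = (99/5000) / (393/5000) = 33/131

P(the email is spam|the filter flags the email) = 33/131 ≈ 25.19%


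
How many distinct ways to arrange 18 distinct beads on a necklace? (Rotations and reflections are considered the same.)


Free circular arrangements: rotations and reflections both identified.
(n-1)!/2 = 17!/2 = 355687428096000/2 = 177843714048000

177843714048000


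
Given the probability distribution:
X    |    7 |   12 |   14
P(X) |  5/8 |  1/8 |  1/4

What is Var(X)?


E[X] = 75/8
E[X²] = 781/8
Var(X) = E[X²] - (E[X])² = 781/8 - 5625/64 = 623/64

Var(X) = 623/64 ≈ 9.7344


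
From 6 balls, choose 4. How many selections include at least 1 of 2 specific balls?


Complement: C(6,4) - C(4,4) = 15 - 1 = 14

14


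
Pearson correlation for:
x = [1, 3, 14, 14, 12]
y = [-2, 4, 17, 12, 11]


n=5, Σx=44, Σy=42, Σxy=548, Σx²=546, Σy²=574
r = (5×548 - 44×42)/√((5×546 - 44²)(5×574 - 42²))
= 892/√(794×1106) = 892/√878164 ≈ 892/937.1040 ≈ 0.9519

r ≈ 0.9519


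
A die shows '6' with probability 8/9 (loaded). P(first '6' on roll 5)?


Geometric: P(X=5) = (1-p)^(k-1)×p = (1/9)^4×8/9 = 8/59049

P(X=5) = 8/59049 ≈ 0.01%


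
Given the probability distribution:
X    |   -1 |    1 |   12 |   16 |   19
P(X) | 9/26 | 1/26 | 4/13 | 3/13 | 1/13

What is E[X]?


E[X] = Σ x·P(X=x)
= (-1)×(9/26) + (1)×(1/26) + (12)×(4/13) + (16)×(3/13) + (19)×(1/13)
= 111/13

E[X] = 111/13


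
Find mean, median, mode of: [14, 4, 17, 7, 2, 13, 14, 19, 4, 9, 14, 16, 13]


Sorted: [2, 4, 4, 7, 9, 13, 13, 14, 14, 14, 16, 17, 19]
Mean = 146/13
Median = 13
Freq: {14: 3, 4: 2, 17: 1, 7: 1, 2: 1, 13: 2, 19: 1, 9: 1, 16: 1}
Mode: [14]

Mean=146/13, Median=13, Mode=14


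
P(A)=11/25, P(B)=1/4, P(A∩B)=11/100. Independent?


P(A)×P(B) = 11/100
P(A∩B) = 11/100
Equal ✓ → Independent

Yes, independent


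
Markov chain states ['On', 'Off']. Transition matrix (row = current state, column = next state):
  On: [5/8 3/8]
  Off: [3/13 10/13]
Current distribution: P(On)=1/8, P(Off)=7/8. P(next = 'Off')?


P(next=Off) = Σᵢ P(now=i)×P(i→Off)
= 1/8×3/8 + 7/8×10/13
= 3/64 + 35/52 = 599/832

P = 599/832 ≈ 0.7200


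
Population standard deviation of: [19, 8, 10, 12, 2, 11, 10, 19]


Mean = 91/8
  (19-91/8)²=3721/64
  (8-91/8)²=729/64
  (10-91/8)²=121/64
  (12-91/8)²=25/64
  (2-91/8)²=5625/64
  (11-91/8)²=9/64
  (10-91/8)²=121/64
  (19-91/8)²=3721/64
Σ(x-μ)² = 1759/8
σ² = (1759/8)/8 = 1759/64

σ = √(1759/64) ≈ 5.2426


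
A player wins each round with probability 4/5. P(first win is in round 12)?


Geometric: P(X=12) = (1-p)^(k-1)×p = (1/5)^11×4/5 = 4/244140625

P(X=12) = 4/244140625 ≈ 0.00%


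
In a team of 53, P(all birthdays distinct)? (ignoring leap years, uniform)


P(all different) = Π(365-i)/365 for i=0..52
= (365/365)×(364/365)×...×(313/365)
= 0.018862

P ≈ 0.0189 ≈ 1.89%


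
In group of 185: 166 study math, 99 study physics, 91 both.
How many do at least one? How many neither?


|A∪B| = 166+99-91 = 174
Neither = 185-174 = 11

At least one: 174; Neither: 11


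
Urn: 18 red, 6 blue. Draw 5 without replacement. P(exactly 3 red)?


Hypergeometric: C(18,3)×C(6,2)/C(24,5)
= 816×15/42504 = 510/1771

P(X=3) = 510/1771 ≈ 28.80%


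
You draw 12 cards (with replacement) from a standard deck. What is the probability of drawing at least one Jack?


P(not a Jack) = 48/52 = 12/13
P(none in 12 draws) = (12/13)^12 = 8916100448256/23298085122481
P(≥1 Jack) = 1 - 8916100448256/23298085122481 = 14381984674225/23298085122481

P = 14381984674225/23298085122481 ≈ 61.73%


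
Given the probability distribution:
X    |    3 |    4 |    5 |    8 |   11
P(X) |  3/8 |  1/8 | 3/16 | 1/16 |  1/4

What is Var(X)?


E[X] = 93/16
E[X²] = 709/16
Var(X) = E[X²] - (E[X])² = 709/16 - 8649/256 = 2695/256

Var(X) = 2695/256 ≈ 10.5273


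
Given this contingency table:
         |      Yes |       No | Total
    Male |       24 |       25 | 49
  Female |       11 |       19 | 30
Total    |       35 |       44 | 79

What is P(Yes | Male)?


P(Yes | Male) = 24/(24+25) = 24/49

P(Yes|Male) = 24/49 ≈ 48.98%


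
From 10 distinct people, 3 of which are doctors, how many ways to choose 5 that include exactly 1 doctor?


Choose 1 of the 3 doctors and 4 of the other 7 people:
C(3,1)×C(7,4) = 3×35 = 105

105


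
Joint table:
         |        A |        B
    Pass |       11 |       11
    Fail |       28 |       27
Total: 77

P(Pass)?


P(Pass) = (11+11)/77 = 22/77 = 2/7

P(Pass) = 2/7 ≈ 28.57%


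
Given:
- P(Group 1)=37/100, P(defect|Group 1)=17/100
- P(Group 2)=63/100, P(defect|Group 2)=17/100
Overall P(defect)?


P(B) = Σ P(B|Aᵢ)×P(Aᵢ)
  17/100×37/100 = 629/10000
  17/100×63/100 = 1071/10000
Sum = 17/100

P(defect) = 17/100 ≈ 17.00%


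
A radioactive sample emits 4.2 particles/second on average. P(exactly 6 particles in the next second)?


Poisson(λ=4.2): P(X=6) = e^(-λ)×λ^k/k!
= e^(-4.2) × 4.2^6 / 6!
≈ 0.01499557682 × 5489.031744 / 720 ≈ 0.114321

P(X=6) ≈ 0.114321 ≈ 11.43%


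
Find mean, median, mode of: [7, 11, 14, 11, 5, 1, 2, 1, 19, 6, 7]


Sorted: [1, 1, 2, 5, 6, 7, 7, 11, 11, 14, 19]
Mean = 84/11
Median = 7
Freq: {7: 2, 11: 2, 14: 1, 5: 1, 1: 2, 2: 1, 19: 1, 6: 1}
Mode: [1, 7, 11]

Mean=84/11, Median=7, Mode=[1, 7, 11]


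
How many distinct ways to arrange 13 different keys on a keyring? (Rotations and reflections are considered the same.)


Free circular arrangements: rotations and reflections both identified.
(n-1)!/2 = 12!/2 = 479001600/2 = 239500800

239500800


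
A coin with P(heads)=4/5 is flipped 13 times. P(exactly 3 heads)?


Binomial: P(X=3) = C(13,3)×p^3×(1-p)^10
= 286 × 64/125 × 1/9765625 = 18304/1220703125

P(X=3) = 18304/1220703125 ≈ 0.00%


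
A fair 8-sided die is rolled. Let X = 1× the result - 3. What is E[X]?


E[die] = (1+8)/2 = 9/2
E[X] = 1×9/2 - 3 = 3/2

E[X] = 3/2


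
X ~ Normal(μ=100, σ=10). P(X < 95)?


z = (95-100)/10 = -0.5
P(Z < -0.5) = 0.3085

P(X < 95) ≈ 0.3085


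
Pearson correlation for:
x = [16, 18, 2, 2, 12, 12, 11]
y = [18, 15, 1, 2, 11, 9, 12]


n=7, Σx=73, Σy=68, Σxy=936, Σx²=997, Σy²=900
r = (7×936 - 73×68)/√((7×997 - 73²)(7×900 - 68²))
= 1588/√(1650×1676) = 1588/√2765400 ≈ 1588/1662.9492 ≈ 0.9549

r ≈ 0.9549


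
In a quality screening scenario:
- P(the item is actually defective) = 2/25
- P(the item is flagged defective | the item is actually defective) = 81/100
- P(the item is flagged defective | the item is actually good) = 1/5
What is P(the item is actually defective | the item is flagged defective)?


Using Bayes' theorem:
P(A|B) = P(B|A)·P(A) / P(B)

P(the item is flagged defective) = 81/100 × 2/25 + 1/5 × 23/25
= 81/1250 + 23/125 = 311/1250

P(the item is actually defective|the item is flagged defective) = (81/1250) / (311/1250) = 81/311

P(the item is actually defective|the item is flagged defective) = 81/311 ≈ 26.05%


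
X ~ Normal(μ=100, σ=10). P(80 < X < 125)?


z₁=(80-100)/10=-2.0, z₂=(125-100)/10=2.5
P = Φ(2.5) - Φ(-2.0) = 0.993790 - 0.022750 = 0.971040 ≈ 0.9710

P(80 < X < 125) ≈ 0.9710


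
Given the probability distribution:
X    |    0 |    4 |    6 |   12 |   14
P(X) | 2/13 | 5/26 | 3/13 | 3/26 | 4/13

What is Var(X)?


E[X] = 102/13
E[X²] = 1148/13
Var(X) = E[X²] - (E[X])² = 1148/13 - 10404/169 = 4520/169

Var(X) = 4520/169 ≈ 26.7456


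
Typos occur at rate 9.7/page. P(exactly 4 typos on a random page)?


Poisson(λ=9.7): P(X=4) = e^(-λ)×λ^k/k!
= e^(-9.7) × 9.7^4 / 4!
≈ 6.128349505e-05 × 8852.9281 / 24 ≈ 0.022606

P(X=4) ≈ 0.022606 ≈ 2.26%


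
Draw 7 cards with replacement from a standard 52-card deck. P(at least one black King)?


P(not a black King) = 50/52 = 25/26
P(none in 7 draws) = (25/26)^7 = 6103515625/8031810176
P(≥1 black King) = 1 - 6103515625/8031810176 = 1928294551/8031810176

P = 1928294551/8031810176 ≈ 24.01%


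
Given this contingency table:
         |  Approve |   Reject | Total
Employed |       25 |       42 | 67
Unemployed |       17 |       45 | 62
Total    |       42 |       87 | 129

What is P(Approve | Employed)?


P(Approve | Employed) = 25/(25+42) = 25/67

P(Approve|Employed) = 25/67 ≈ 37.31%


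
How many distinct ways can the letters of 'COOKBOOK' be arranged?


Letters: 8, freq: {'C': 1, 'O': 4, 'K': 2, 'B': 1}
8!/(1!×4!×2!×1!) = 40320/48 = 840

840


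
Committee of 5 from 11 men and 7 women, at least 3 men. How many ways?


Count by #men:
  3M,2W: C(11,3)×C(7,2)=3465
  4M,1W: C(11,4)×C(7,1)=2310
  5M,0W: C(11,5)×C(7,0)=462
Total = 6237

6237


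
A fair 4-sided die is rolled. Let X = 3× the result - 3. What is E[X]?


E[die] = (1+4)/2 = 5/2
E[X] = 3×5/2 - 3 = 9/2

E[X] = 9/2


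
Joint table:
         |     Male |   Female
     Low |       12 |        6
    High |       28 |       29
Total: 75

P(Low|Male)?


P(Low|Male) = 12/(12+28) = 12/40 = 3/10

P = 3/10 ≈ 30.00%


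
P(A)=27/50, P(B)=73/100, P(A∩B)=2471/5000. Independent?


P(A)×P(B) = 1971/5000
P(A∩B) = 2471/5000
Not equal → NOT independent

No, not independent


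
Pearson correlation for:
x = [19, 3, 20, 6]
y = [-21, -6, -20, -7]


n=4, Σx=48, Σy=-54, Σxy=-859, Σx²=806, Σy²=926
r = (4×(-859) - 48×(-54))/√((4×806 - 48²)(4×926 - (-54)²))
= -844/√(920×788) = -844/√724960 ≈ -844/851.4458 ≈ -0.9913

r ≈ -0.9913


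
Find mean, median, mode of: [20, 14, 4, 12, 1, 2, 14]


Sorted: [1, 2, 4, 12, 14, 14, 20]
Mean = 67/7
Median = 12
Freq: {20: 1, 14: 2, 4: 1, 12: 1, 1: 1, 2: 1}
Mode: [14]

Mean=67/7, Median=12, Mode=14


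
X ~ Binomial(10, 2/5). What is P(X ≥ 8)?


P(X ≥ 8) = Σ P(X=i) for i=8..10
P(X=8) = 20736/1953125
P(X=9) = 3072/1953125
P(X=10) = 1024/9765625
Sum = 120064/9765625

P(X ≥ 8) = 120064/9765625 ≈ 1.23%
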